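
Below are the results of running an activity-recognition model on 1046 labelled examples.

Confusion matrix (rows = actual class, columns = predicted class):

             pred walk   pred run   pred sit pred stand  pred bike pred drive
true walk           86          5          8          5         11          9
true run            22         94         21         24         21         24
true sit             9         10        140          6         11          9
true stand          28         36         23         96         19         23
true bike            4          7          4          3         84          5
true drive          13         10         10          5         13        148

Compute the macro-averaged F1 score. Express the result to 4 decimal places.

0.6162

Per-class F1 score (2·TP/(2·TP+FP+FN)):
  walk: TP=86, FP=22+9+28+4+13=76, FN=5+8+5+11+9=38 → 172/286 = 0.60140
  run: TP=94, FP=5+10+36+7+10=68, FN=22+21+24+21+24=112 → 188/368 = 0.51087
  sit: TP=140, FP=8+21+23+4+10=66, FN=9+10+6+11+9=45 → 280/391 = 0.71611
  stand: TP=96, FP=5+24+6+3+5=43, FN=28+36+23+19+23=129 → 192/364 = 0.52747
  bike: TP=84, FP=11+21+11+19+13=75, FN=4+7+4+3+5=23 → 168/266 = 0.63158
  drive: TP=148, FP=9+24+9+23+5=70, FN=13+10+10+5+13=51 → 296/417 = 0.70983
Macro-F1 score = mean = (0.60140 + 0.51087 + 0.71611 + 0.52747 + 0.63158 + 0.70983) / 6 = 0.6162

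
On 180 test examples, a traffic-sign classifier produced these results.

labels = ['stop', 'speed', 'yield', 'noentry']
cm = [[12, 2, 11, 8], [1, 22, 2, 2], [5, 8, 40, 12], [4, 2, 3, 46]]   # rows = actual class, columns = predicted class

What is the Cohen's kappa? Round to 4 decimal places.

Observed agreement pₒ = trace/N = 120/180 = 0.66667
Expected agreement pₑ = Σ (rowᵢ·colᵢ)/N² = (33·22 + 27·34 + 65·56 + 55·68)/180² = 0.27852
κ = (pₒ − pₑ)/(1 − pₑ) = (0.66667 − 0.27852)/(1 − 0.27852) = 0.5380

0.5380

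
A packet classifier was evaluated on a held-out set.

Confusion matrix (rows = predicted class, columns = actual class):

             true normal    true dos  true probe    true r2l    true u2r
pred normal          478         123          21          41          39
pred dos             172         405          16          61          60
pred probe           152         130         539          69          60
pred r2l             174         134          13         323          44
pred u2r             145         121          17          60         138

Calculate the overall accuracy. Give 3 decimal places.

0.533

Accuracy = trace / total = (478+405+539+323+138=1883) / 3535 = 1883/3535 = 0.533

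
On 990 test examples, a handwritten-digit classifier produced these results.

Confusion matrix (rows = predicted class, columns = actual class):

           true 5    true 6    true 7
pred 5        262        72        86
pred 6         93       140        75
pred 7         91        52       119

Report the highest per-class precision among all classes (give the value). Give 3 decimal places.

Per-class precision (TP/(TP+FP)):
  5: TP=262, FP=72+86=158 → 262/420 = 0.6238
  6: TP=140, FP=93+75=168 → 140/308 = 0.4545
  7: TP=119, FP=91+52=143 → 119/262 = 0.4542
Highest is class '5' with precision = 0.624.

0.624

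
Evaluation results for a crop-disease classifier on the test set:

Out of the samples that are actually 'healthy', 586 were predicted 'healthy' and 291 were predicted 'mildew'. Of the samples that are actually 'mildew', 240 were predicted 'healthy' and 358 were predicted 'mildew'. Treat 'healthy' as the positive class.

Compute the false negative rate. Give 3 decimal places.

0.332

FNR = FN/(FN+TP) = 291/(291+586) = 0.332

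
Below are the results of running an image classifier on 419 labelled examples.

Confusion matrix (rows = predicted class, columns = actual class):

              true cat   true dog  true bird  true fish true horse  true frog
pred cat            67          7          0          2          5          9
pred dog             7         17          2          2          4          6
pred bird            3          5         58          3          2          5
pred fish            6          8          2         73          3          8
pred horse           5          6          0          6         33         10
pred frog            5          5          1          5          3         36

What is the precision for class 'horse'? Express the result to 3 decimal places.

precision = TP/(TP+FP).
horse: TP=33, FP=5+6+0+6+10=27 → 33/60 = 0.5500

0.550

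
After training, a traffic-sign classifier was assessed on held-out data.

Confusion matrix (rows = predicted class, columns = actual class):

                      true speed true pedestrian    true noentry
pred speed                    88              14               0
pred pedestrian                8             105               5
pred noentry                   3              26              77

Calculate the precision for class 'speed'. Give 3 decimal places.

Take TP from the diagonal, FP from the rest of the 'speed' prediction marginal, FN from the rest of the 'speed' actual marginal.
precision = TP/(TP+FP).
speed: TP=88, FP=14+0=14 → 88/102 = 0.8627

0.863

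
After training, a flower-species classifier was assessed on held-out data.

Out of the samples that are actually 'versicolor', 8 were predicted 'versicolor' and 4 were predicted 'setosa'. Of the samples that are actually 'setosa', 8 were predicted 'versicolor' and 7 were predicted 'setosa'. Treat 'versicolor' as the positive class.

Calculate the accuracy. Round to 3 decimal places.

Accuracy = (TP+TN)/N = (8+7)/27 = 0.556

0.556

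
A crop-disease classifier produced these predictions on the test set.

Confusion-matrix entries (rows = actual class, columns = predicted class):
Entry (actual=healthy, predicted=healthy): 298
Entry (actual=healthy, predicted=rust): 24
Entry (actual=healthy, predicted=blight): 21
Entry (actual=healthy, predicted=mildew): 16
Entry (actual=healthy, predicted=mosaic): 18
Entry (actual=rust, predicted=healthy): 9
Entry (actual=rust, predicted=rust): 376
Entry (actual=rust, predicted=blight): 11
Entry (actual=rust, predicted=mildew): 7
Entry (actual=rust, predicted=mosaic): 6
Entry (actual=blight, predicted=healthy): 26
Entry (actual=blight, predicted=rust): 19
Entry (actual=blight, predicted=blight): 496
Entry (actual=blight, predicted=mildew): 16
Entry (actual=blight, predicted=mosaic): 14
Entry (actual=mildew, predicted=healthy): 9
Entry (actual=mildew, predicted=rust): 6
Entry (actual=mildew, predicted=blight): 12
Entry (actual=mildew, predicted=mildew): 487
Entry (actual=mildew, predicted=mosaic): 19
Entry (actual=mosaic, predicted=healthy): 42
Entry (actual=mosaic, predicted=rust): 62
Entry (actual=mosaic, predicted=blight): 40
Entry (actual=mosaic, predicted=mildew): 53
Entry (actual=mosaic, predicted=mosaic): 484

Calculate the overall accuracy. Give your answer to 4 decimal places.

Accuracy = trace / total = (298+376+496+487+484=2141) / 2571 = 2141/2571 = 0.8327

0.8327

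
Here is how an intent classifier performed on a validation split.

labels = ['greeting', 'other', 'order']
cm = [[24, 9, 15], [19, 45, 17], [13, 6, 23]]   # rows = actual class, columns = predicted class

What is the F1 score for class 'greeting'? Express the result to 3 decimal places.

0.462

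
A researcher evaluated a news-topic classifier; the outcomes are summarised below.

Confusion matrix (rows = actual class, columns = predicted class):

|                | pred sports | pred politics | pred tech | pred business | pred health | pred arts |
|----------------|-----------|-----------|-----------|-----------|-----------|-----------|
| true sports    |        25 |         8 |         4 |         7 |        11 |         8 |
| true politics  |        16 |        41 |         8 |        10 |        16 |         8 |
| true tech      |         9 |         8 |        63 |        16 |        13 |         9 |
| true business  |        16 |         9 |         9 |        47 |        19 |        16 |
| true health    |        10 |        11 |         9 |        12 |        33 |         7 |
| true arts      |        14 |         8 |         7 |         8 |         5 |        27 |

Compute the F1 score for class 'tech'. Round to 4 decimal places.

0.5780

Take TP from the diagonal, FP from the rest of the 'tech' prediction marginal, FN from the rest of the 'tech' actual marginal.
F1 score = 2·TP/(2·TP+FP+FN).
tech: TP=63, FP=4+8+9+9+7=37, FN=9+8+16+13+9=55 → 126/218 = 0.57798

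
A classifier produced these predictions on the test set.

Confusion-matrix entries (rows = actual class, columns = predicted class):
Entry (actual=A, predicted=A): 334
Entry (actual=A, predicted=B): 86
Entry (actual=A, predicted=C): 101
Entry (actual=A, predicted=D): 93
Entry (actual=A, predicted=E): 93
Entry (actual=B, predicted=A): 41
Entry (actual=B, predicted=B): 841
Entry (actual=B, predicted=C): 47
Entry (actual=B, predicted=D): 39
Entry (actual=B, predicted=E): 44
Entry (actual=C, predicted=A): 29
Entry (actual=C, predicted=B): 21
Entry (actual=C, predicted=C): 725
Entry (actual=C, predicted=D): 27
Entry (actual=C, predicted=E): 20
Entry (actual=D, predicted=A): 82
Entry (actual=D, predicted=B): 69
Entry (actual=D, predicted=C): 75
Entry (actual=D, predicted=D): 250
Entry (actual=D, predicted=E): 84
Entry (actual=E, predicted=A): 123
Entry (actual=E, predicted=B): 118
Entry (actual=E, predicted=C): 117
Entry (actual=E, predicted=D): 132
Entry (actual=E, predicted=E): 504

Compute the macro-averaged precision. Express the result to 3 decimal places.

0.622

Per-class precision (TP/(TP+FP)):
  A: TP=334, FP=41+29+82+123=275 → 334/609 = 0.5484
  B: TP=841, FP=86+21+69+118=294 → 841/1135 = 0.7410
  C: TP=725, FP=101+47+75+117=340 → 725/1065 = 0.6808
  D: TP=250, FP=93+39+27+132=291 → 250/541 = 0.4621
  E: TP=504, FP=93+44+20+84=241 → 504/745 = 0.6765
Macro-precision = mean = (0.5484 + 0.7410 + 0.6808 + 0.4621 + 0.6765) / 5 = 0.622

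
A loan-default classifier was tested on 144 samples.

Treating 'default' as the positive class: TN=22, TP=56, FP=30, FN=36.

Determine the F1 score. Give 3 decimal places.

Precision = TP/(TP+FP) = 56/86 = 0.6512
Recall = TP/(TP+FN) = 56/92 = 0.6087
F1 = 2·TP/(2·TP+FP+FN) = 112/178 = 0.629

0.629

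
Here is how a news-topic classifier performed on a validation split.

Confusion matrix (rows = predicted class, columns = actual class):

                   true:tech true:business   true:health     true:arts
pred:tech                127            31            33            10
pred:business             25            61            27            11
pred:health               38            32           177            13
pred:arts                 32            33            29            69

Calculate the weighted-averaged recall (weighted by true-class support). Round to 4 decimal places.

0.5802

Per-class recall (TP/(TP+FN)):
  tech: TP=127, FN=25+38+32=95 → 127/222 = 0.57207
  business: TP=61, FN=31+32+33=96 → 61/157 = 0.38854
  health: TP=177, FN=33+27+29=89 → 177/266 = 0.66541
  arts: TP=69, FN=10+11+13=34 → 69/103 = 0.66990
Weighted-recall = Σ (supportᵢ/N)·recallᵢ with N=748: (222/748)·0.57207 + (157/748)·0.38854 + (266/748)·0.66541 + (103/748)·0.66990 = 0.5802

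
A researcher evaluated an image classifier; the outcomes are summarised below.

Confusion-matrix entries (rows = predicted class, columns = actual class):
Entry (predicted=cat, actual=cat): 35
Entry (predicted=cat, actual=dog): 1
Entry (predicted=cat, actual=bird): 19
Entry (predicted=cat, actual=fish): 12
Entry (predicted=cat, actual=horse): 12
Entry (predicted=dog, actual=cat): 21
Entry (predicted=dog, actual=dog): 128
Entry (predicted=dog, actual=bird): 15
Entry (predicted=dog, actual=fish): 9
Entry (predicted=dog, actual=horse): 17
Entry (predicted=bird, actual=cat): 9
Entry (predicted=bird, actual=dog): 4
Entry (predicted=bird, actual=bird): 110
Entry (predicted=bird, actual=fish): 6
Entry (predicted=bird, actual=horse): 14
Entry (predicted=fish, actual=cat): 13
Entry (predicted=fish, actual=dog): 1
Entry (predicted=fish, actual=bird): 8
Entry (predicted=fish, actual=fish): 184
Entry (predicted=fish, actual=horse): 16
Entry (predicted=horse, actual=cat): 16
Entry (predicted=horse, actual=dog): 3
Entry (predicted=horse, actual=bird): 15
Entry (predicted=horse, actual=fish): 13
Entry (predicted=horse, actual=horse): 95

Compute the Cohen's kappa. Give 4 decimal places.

0.6327

Observed agreement pₒ = trace/N = 552/776 = 0.71134
Expected agreement pₑ = Σ (rowᵢ·colᵢ)/N² = (94·79 + 137·190 + 167·143 + 224·222 + 154·142)/776² = 0.21411
κ = (pₒ − pₑ)/(1 − pₑ) = (0.71134 − 0.21411)/(1 − 0.21411) = 0.6327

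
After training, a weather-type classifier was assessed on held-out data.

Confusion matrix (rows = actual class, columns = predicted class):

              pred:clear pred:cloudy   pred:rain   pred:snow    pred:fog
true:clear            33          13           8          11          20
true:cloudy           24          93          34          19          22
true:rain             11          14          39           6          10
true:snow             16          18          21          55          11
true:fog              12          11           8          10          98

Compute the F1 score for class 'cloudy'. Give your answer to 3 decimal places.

F1 score = 2·TP/(2·TP+FP+FN).
cloudy: TP=93, FP=13+14+18+11=56, FN=24+34+19+22=99 → 186/341 = 0.5455

0.545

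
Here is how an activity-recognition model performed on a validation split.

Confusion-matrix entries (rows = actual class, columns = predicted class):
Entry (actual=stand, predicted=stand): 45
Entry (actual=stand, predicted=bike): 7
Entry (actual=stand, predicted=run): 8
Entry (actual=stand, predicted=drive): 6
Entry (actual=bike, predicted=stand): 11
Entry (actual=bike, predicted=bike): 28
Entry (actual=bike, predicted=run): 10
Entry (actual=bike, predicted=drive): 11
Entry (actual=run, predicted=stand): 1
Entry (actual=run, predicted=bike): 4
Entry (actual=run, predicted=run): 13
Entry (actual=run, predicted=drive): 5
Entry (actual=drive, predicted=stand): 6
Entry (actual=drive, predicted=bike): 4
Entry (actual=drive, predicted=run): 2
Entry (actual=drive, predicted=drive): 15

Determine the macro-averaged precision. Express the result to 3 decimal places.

0.541

Per-class precision (TP/(TP+FP)):
  stand: TP=45, FP=11+1+6=18 → 45/63 = 0.7143
  bike: TP=28, FP=7+4+4=15 → 28/43 = 0.6512
  run: TP=13, FP=8+10+2=20 → 13/33 = 0.3939
  drive: TP=15, FP=6+11+5=22 → 15/37 = 0.4054
Macro-precision = mean = (0.7143 + 0.6512 + 0.3939 + 0.4054) / 4 = 0.541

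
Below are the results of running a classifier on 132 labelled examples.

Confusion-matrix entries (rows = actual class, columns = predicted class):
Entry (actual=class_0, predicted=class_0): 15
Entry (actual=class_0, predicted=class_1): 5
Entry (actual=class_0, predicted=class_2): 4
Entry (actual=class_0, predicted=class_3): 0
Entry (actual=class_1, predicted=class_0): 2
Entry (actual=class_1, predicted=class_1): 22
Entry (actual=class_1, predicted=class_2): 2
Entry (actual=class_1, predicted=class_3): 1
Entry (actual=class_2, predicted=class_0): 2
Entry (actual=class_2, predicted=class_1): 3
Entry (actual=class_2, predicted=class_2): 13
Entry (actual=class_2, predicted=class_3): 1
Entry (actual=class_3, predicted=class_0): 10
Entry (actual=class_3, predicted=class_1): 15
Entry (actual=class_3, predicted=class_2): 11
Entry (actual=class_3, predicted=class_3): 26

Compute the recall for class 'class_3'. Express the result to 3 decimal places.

Treat 'class_3' as positive and all other classes as negative.
recall = TP/(TP+FN).
class_3: TP=26, FN=10+15+11=36 → 26/62 = 0.4194

0.419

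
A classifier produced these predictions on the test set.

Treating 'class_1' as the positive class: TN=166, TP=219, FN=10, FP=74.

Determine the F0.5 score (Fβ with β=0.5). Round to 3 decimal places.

0.782

Fβ = (1+β²)·TP / ((1+β²)·TP + β²·FN + FP), with β²=1/4
= 1.25·219 / (1.25·219 + 0.25·10 + 74) = 0.782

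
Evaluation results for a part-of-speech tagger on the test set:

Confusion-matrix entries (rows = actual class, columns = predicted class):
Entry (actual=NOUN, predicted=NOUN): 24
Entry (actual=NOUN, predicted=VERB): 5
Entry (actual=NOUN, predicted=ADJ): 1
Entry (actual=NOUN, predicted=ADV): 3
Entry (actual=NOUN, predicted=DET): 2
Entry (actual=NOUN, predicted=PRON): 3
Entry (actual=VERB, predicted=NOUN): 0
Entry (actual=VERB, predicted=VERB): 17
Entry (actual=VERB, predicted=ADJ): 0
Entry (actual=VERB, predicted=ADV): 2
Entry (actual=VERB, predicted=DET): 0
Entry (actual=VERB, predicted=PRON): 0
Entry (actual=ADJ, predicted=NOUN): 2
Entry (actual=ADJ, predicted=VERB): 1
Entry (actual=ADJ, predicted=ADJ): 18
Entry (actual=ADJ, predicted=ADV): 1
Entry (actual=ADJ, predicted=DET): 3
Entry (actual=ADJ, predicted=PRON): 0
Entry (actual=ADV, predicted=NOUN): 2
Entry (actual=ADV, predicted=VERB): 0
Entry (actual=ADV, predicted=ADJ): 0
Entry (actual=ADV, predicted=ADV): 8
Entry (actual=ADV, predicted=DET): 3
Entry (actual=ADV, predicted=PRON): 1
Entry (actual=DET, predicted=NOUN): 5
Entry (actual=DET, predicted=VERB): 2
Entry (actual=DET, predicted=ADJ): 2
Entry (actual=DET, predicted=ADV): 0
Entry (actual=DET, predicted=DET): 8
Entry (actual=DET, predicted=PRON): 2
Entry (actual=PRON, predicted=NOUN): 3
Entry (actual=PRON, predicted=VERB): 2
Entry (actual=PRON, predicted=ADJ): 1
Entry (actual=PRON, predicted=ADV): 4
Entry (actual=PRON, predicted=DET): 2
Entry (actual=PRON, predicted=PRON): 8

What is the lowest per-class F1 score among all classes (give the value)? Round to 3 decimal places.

0.432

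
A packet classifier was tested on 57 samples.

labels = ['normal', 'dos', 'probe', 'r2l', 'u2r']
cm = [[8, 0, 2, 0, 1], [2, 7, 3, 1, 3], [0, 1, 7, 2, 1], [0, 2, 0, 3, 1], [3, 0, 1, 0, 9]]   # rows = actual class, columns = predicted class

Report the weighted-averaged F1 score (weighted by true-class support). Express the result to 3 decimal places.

0.592

Per-class F1 score (2·TP/(2·TP+FP+FN)):
  normal: TP=8, FP=2+0+0+3=5, FN=0+2+0+1=3 → 16/24 = 0.6667
  dos: TP=7, FP=0+1+2+0=3, FN=2+3+1+3=9 → 14/26 = 0.5385
  probe: TP=7, FP=2+3+0+1=6, FN=0+1+2+1=4 → 14/24 = 0.5833
  r2l: TP=3, FP=0+1+2+0=3, FN=0+2+0+1=3 → 6/12 = 0.5000
  u2r: TP=9, FP=1+3+1+1=6, FN=3+0+1+0=4 → 18/28 = 0.6429
Weighted-F1 score = Σ (supportᵢ/N)·F1 scoreᵢ with N=57: (11/57)·0.6667 + (16/57)·0.5385 + (11/57)·0.5833 + (6/57)·0.5000 + (13/57)·0.6429 = 0.592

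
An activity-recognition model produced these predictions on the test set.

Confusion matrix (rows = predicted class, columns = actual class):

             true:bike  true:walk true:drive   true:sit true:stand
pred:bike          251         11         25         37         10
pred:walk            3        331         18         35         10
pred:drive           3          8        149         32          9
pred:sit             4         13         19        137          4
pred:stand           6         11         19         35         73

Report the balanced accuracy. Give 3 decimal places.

Balanced accuracy = mean of per-class recall.
  bike: recall = 251/267 = 0.9401
  walk: recall = 331/374 = 0.8850
  drive: recall = 149/230 = 0.6478
  sit: recall = 137/276 = 0.4964
  stand: recall = 73/106 = 0.6887
Mean = (0.9401 + 0.8850 + 0.6478 + 0.4964 + 0.6887) / 5 = 0.732

0.732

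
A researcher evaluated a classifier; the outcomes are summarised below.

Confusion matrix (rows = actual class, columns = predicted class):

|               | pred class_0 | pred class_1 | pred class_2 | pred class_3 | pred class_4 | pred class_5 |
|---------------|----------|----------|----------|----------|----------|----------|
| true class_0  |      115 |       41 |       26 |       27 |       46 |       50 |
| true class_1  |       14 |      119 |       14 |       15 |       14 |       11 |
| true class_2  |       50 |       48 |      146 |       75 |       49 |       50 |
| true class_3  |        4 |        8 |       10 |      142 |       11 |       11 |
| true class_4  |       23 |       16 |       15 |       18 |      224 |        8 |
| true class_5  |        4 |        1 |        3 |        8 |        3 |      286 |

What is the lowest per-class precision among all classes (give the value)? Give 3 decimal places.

0.498

Per-class precision (TP/(TP+FP)):
  class_0: TP=115, FP=14+50+4+23+4=95 → 115/210 = 0.5476
  class_1: TP=119, FP=41+48+8+16+1=114 → 119/233 = 0.5107
  class_2: TP=146, FP=26+14+10+15+3=68 → 146/214 = 0.6822
  class_3: TP=142, FP=27+15+75+18+8=143 → 142/285 = 0.4982
  class_4: TP=224, FP=46+14+49+11+3=123 → 224/347 = 0.6455
  class_5: TP=286, FP=50+11+50+11+8=130 → 286/416 = 0.6875
Lowest is class 'class_3' with precision = 0.498.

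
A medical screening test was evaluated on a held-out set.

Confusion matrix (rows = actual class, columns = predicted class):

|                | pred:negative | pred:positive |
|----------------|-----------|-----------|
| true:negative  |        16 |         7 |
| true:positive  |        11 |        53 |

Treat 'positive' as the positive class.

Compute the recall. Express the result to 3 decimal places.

Recall = TP/(TP+FN) = 53/(53+11) = 53/64 = 0.828

0.828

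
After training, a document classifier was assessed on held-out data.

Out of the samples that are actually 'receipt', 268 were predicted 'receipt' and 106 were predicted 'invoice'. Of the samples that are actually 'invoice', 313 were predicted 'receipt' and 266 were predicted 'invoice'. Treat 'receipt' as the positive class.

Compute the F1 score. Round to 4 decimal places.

0.5613

Precision = TP/(TP+FP) = 268/581 = 0.4613
Recall = TP/(TP+FN) = 268/374 = 0.7166
F1 = 2·TP/(2·TP+FP+FN) = 536/955 = 0.5613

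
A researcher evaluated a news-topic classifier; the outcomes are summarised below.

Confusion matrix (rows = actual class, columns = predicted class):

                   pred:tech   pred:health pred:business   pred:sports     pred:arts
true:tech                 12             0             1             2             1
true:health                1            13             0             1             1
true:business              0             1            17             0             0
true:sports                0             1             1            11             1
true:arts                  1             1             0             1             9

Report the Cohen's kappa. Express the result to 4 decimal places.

0.7687

Observed agreement pₒ = trace/N = 62/76 = 0.81579
Expected agreement pₑ = Σ (rowᵢ·colᵢ)/N² = (16·14 + 16·16 + 18·19 + 14·15 + 12·12)/76² = 0.20360
κ = (pₒ − pₑ)/(1 − pₑ) = (0.81579 − 0.20360)/(1 − 0.20360) = 0.7687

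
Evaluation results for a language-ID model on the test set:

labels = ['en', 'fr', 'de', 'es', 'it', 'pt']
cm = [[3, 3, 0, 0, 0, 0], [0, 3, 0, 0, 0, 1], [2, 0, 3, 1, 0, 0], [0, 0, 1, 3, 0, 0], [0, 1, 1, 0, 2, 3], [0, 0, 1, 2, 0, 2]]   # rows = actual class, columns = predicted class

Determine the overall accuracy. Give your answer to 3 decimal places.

0.500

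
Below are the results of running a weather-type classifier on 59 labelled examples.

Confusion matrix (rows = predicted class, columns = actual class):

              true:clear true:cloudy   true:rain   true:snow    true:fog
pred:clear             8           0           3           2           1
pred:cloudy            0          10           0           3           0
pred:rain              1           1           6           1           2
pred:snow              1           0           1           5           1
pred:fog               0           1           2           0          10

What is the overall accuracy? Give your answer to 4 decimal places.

0.6610

Accuracy = trace / total = (8+10+6+5+10=39) / 59 = 39/59 = 0.6610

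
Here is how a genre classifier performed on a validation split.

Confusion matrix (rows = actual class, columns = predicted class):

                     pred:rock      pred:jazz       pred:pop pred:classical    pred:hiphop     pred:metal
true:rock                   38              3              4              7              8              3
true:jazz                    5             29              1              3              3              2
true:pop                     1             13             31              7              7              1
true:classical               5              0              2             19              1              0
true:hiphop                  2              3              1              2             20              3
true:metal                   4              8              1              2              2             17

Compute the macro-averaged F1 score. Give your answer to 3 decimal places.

Per-class F1 score (2·TP/(2·TP+FP+FN)):
  rock: TP=38, FP=5+1+5+2+4=17, FN=3+4+7+8+3=25 → 76/118 = 0.6441
  jazz: TP=29, FP=3+13+0+3+8=27, FN=5+1+3+3+2=14 → 58/99 = 0.5859
  pop: TP=31, FP=4+1+2+1+1=9, FN=1+13+7+7+1=29 → 62/100 = 0.6200
  classical: TP=19, FP=7+3+7+2+2=21, FN=5+0+2+1+0=8 → 38/67 = 0.5672
  hiphop: TP=20, FP=8+3+7+1+2=21, FN=2+3+1+2+3=11 → 40/72 = 0.5556
  metal: TP=17, FP=3+2+1+0+3=9, FN=4+8+1+2+2=17 → 34/60 = 0.5667
Macro-F1 score = mean = (0.6441 + 0.5859 + 0.6200 + 0.5672 + 0.5556 + 0.5667) / 6 = 0.590

0.590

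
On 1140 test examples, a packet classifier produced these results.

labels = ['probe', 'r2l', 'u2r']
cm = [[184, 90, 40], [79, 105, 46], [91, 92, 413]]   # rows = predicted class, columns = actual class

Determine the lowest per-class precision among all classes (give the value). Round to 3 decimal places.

Per-class precision (TP/(TP+FP)):
  probe: TP=184, FP=90+40=130 → 184/314 = 0.5860
  r2l: TP=105, FP=79+46=125 → 105/230 = 0.4565
  u2r: TP=413, FP=91+92=183 → 413/596 = 0.6930
Lowest is class 'r2l' with precision = 0.457.

0.457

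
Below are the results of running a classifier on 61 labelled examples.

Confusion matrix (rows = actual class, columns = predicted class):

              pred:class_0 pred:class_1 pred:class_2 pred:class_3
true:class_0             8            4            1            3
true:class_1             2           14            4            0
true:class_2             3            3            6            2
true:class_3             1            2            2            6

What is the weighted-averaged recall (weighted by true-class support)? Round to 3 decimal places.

0.557

Per-class recall (TP/(TP+FN)):
  class_0: TP=8, FN=4+1+3=8 → 8/16 = 0.5000
  class_1: TP=14, FN=2+4+0=6 → 14/20 = 0.7000
  class_2: TP=6, FN=3+3+2=8 → 6/14 = 0.4286
  class_3: TP=6, FN=1+2+2=5 → 6/11 = 0.5455
Weighted-recall = Σ (supportᵢ/N)·recallᵢ with N=61: (16/61)·0.5000 + (20/61)·0.7000 + (14/61)·0.4286 + (11/61)·0.5455 = 0.557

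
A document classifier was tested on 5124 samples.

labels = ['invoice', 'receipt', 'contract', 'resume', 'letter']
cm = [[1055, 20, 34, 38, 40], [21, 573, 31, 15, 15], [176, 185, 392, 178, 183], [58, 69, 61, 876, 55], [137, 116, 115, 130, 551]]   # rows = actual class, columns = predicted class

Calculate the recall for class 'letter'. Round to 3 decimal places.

Take TP from the diagonal, FP from the rest of the 'letter' prediction marginal, FN from the rest of the 'letter' actual marginal.
recall = TP/(TP+FN).
letter: TP=551, FN=137+116+115+130=498 → 551/1049 = 0.5253

0.525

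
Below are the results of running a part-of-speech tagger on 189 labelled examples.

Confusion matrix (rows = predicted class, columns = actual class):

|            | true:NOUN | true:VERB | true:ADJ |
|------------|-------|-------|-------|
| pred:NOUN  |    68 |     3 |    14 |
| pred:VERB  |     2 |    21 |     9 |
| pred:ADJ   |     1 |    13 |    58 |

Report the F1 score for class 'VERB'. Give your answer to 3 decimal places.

Take TP from the diagonal, FP from the rest of the 'VERB' prediction marginal, FN from the rest of the 'VERB' actual marginal.
F1 score = 2·TP/(2·TP+FP+FN).
VERB: TP=21, FP=2+9=11, FN=3+13=16 → 42/69 = 0.6087

0.609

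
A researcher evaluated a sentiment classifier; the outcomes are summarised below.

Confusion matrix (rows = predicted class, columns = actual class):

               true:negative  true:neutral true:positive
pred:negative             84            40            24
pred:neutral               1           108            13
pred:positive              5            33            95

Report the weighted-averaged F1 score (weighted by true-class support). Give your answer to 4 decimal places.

0.7127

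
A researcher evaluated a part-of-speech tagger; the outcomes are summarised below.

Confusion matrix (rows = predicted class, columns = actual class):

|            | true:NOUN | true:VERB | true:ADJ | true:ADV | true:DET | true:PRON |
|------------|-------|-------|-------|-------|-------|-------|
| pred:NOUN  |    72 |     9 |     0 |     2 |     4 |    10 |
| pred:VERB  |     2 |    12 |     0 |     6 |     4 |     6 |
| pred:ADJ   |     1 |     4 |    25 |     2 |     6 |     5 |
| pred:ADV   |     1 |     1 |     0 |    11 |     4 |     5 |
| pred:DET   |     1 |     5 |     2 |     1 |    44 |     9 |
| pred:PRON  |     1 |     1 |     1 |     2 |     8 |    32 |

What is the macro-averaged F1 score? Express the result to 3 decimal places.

Per-class F1 score (2·TP/(2·TP+FP+FN)):
  NOUN: TP=72, FP=9+0+2+4+10=25, FN=2+1+1+1+1=6 → 144/175 = 0.8229
  VERB: TP=12, FP=2+0+6+4+6=18, FN=9+4+1+5+1=20 → 24/62 = 0.3871
  ADJ: TP=25, FP=1+4+2+6+5=18, FN=0+0+0+2+1=3 → 50/71 = 0.7042
  ADV: TP=11, FP=1+1+0+4+5=11, FN=2+6+2+1+2=13 → 22/46 = 0.4783
  DET: TP=44, FP=1+5+2+1+9=18, FN=4+4+6+4+8=26 → 88/132 = 0.6667
  PRON: TP=32, FP=1+1+1+2+8=13, FN=10+6+5+5+9=35 → 64/112 = 0.5714
Macro-F1 score = mean = (0.8229 + 0.3871 + 0.7042 + 0.4783 + 0.6667 + 0.5714) / 6 = 0.605

0.605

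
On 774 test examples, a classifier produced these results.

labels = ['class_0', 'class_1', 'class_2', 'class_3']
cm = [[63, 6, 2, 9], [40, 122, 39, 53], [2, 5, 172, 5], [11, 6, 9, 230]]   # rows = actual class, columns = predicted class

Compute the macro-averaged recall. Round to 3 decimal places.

0.775

Per-class recall (TP/(TP+FN)):
  class_0: TP=63, FN=6+2+9=17 → 63/80 = 0.7875
  class_1: TP=122, FN=40+39+53=132 → 122/254 = 0.4803
  class_2: TP=172, FN=2+5+5=12 → 172/184 = 0.9348
  class_3: TP=230, FN=11+6+9=26 → 230/256 = 0.8984
Macro-recall = mean = (0.7875 + 0.4803 + 0.9348 + 0.8984) / 4 = 0.775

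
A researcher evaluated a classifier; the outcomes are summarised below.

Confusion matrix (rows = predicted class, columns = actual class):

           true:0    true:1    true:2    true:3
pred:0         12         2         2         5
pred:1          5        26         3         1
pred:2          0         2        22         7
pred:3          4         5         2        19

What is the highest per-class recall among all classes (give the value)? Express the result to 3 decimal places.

0.759

Per-class recall (TP/(TP+FN)):
  0: TP=12, FN=5+0+4=9 → 12/21 = 0.5714
  1: TP=26, FN=2+2+5=9 → 26/35 = 0.7429
  2: TP=22, FN=2+3+2=7 → 22/29 = 0.7586
  3: TP=19, FN=5+1+7=13 → 19/32 = 0.5938
Highest is class '2' with recall = 0.759.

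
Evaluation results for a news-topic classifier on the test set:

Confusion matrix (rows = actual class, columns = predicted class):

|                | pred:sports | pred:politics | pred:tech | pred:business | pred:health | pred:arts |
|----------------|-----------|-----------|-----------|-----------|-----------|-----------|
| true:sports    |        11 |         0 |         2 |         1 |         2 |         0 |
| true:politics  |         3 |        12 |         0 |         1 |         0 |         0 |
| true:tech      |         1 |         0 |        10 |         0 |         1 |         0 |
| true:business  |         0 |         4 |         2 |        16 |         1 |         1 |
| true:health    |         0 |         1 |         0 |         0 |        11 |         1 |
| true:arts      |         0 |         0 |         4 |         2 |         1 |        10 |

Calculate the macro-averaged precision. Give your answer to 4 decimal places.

0.7193

Per-class precision (TP/(TP+FP)):
  sports: TP=11, FP=3+1+0+0+0=4 → 11/15 = 0.73333
  politics: TP=12, FP=0+0+4+1+0=5 → 12/17 = 0.70588
  tech: TP=10, FP=2+0+2+0+4=8 → 10/18 = 0.55556
  business: TP=16, FP=1+1+0+0+2=4 → 16/20 = 0.80000
  health: TP=11, FP=2+0+1+1+1=5 → 11/16 = 0.68750
  arts: TP=10, FP=0+0+0+1+1=2 → 10/12 = 0.83333
Macro-precision = mean = (0.73333 + 0.70588 + 0.55556 + 0.80000 + 0.68750 + 0.83333) / 6 = 0.7193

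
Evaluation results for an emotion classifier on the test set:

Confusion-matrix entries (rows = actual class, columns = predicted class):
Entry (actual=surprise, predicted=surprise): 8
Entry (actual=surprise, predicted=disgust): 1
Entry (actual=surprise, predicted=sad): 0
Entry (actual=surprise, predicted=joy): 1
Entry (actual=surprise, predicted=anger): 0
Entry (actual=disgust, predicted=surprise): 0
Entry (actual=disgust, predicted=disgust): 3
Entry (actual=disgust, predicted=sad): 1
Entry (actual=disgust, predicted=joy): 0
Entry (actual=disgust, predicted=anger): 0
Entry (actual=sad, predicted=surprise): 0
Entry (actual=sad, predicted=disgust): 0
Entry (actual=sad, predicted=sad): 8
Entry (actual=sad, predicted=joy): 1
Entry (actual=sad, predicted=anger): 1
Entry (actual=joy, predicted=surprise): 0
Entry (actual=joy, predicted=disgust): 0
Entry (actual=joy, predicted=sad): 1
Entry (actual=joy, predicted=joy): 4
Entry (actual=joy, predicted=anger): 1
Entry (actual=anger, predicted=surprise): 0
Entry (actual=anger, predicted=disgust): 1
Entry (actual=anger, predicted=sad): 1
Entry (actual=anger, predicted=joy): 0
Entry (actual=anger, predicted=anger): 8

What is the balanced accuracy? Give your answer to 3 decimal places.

0.763

Balanced accuracy = mean of per-class recall.
  surprise: recall = 8/10 = 0.8000
  disgust: recall = 3/4 = 0.7500
  sad: recall = 8/10 = 0.8000
  joy: recall = 4/6 = 0.6667
  anger: recall = 8/10 = 0.8000
Mean = (0.8000 + 0.7500 + 0.8000 + 0.6667 + 0.8000) / 5 = 0.763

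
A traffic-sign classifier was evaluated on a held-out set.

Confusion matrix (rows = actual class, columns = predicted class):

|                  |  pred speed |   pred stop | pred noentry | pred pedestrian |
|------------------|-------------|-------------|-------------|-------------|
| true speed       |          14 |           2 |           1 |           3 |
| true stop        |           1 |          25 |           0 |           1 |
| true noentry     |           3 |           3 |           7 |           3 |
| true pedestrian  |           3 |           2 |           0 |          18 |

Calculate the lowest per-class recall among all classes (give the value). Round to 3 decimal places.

0.438

Per-class recall (TP/(TP+FN)):
  speed: TP=14, FN=2+1+3=6 → 14/20 = 0.7000
  stop: TP=25, FN=1+0+1=2 → 25/27 = 0.9259
  noentry: TP=7, FN=3+3+3=9 → 7/16 = 0.4375
  pedestrian: TP=18, FN=3+2+0=5 → 18/23 = 0.7826
Lowest is class 'noentry' with recall = 0.438.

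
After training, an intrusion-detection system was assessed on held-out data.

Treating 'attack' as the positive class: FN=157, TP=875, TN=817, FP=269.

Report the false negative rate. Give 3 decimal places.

0.152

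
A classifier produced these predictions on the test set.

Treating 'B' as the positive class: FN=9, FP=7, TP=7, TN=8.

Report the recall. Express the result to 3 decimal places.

0.438

Recall = TP/(TP+FN) = 7/(7+9) = 7/16 = 0.438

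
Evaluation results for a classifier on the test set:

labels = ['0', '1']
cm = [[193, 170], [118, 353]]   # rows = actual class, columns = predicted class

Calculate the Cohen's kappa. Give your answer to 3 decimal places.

Observed agreement pₒ = trace/N = 546/834 = 0.6547
Expected agreement pₑ = Σ (rowᵢ·colᵢ)/N² = (363·311 + 471·523)/834² = 0.5165
κ = (pₒ − pₑ)/(1 − pₑ) = (0.6547 − 0.5165)/(1 − 0.5165) = 0.286

0.286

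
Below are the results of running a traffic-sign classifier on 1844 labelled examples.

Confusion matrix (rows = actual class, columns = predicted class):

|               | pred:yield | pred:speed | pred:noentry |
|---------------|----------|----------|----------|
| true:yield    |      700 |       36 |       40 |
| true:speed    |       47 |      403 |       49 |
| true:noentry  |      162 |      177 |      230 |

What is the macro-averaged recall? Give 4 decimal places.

0.7046

Per-class recall (TP/(TP+FN)):
  yield: TP=700, FN=36+40=76 → 700/776 = 0.90206
  speed: TP=403, FN=47+49=96 → 403/499 = 0.80762
  noentry: TP=230, FN=162+177=339 → 230/569 = 0.40422
Macro-recall = mean = (0.90206 + 0.80762 + 0.40422) / 3 = 0.7046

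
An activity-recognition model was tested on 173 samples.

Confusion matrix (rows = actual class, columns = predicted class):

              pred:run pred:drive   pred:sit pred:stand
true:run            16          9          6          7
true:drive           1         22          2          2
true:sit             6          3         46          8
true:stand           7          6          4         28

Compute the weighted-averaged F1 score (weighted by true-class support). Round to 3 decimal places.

Per-class F1 score (2·TP/(2·TP+FP+FN)):
  run: TP=16, FP=1+6+7=14, FN=9+6+7=22 → 32/68 = 0.4706
  drive: TP=22, FP=9+3+6=18, FN=1+2+2=5 → 44/67 = 0.6567
  sit: TP=46, FP=6+2+4=12, FN=6+3+8=17 → 92/121 = 0.7603
  stand: TP=28, FP=7+2+8=17, FN=7+6+4=17 → 56/90 = 0.6222
Weighted-F1 score = Σ (supportᵢ/N)·F1 scoreᵢ with N=173: (38/173)·0.4706 + (27/173)·0.6567 + (63/173)·0.7603 + (45/173)·0.6222 = 0.645

0.645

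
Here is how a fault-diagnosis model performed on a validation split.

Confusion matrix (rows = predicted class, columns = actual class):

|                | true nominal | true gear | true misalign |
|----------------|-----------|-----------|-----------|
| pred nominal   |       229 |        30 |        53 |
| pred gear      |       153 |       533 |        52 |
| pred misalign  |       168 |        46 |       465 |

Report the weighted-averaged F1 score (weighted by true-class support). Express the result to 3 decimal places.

0.693

Per-class F1 score (2·TP/(2·TP+FP+FN)):
  nominal: TP=229, FP=30+53=83, FN=153+168=321 → 458/862 = 0.5313
  gear: TP=533, FP=153+52=205, FN=30+46=76 → 1066/1347 = 0.7914
  misalign: TP=465, FP=168+46=214, FN=53+52=105 → 930/1249 = 0.7446
Weighted-F1 score = Σ (supportᵢ/N)·F1 scoreᵢ with N=1729: (550/1729)·0.5313 + (609/1729)·0.7914 + (570/1729)·0.7446 = 0.693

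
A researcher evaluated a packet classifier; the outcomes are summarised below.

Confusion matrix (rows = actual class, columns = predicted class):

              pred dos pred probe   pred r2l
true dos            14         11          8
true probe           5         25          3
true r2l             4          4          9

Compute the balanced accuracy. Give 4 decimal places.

0.5704

Balanced accuracy = mean of per-class recall.
  dos: recall = 14/33 = 0.42424
  probe: recall = 25/33 = 0.75758
  r2l: recall = 9/17 = 0.52941
Mean = (0.42424 + 0.75758 + 0.52941) / 3 = 0.5704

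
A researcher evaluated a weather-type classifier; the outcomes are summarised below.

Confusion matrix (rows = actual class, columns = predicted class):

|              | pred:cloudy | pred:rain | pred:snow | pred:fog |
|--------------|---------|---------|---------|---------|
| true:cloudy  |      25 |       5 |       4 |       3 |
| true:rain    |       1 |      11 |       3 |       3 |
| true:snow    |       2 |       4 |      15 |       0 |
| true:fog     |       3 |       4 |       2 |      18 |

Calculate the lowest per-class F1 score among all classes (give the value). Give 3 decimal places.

Per-class F1 score (2·TP/(2·TP+FP+FN)):
  cloudy: TP=25, FP=1+2+3=6, FN=5+4+3=12 → 50/68 = 0.7353
  rain: TP=11, FP=5+4+4=13, FN=1+3+3=7 → 22/42 = 0.5238
  snow: TP=15, FP=4+3+2=9, FN=2+4+0=6 → 30/45 = 0.6667
  fog: TP=18, FP=3+3+0=6, FN=3+4+2=9 → 36/51 = 0.7059
Lowest is class 'rain' with F1 score = 0.524.

0.524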